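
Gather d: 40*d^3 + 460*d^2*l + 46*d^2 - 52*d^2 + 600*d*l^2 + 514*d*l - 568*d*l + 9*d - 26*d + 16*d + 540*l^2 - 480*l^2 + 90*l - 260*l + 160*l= 40*d^3 + d^2*(460*l - 6) + d*(600*l^2 - 54*l - 1) + 60*l^2 - 10*l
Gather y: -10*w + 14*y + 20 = -10*w + 14*y + 20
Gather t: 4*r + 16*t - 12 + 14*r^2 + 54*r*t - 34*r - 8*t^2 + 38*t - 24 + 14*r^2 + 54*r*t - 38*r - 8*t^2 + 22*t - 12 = 28*r^2 - 68*r - 16*t^2 + t*(108*r + 76) - 48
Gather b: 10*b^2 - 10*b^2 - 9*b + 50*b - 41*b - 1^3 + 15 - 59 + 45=0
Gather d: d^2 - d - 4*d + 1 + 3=d^2 - 5*d + 4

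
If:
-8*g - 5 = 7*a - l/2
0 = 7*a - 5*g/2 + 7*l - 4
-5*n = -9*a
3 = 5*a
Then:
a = 3/5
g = -86/73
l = -164/365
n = 27/25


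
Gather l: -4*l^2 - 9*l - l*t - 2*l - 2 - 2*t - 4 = -4*l^2 + l*(-t - 11) - 2*t - 6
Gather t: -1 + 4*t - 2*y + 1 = 4*t - 2*y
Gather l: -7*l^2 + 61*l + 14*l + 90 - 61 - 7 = -7*l^2 + 75*l + 22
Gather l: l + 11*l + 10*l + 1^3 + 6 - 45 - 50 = 22*l - 88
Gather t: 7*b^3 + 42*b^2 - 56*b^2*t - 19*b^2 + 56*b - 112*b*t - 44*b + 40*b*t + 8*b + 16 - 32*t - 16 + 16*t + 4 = 7*b^3 + 23*b^2 + 20*b + t*(-56*b^2 - 72*b - 16) + 4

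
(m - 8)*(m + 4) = m^2 - 4*m - 32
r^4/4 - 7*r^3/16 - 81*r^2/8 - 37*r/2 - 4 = (r/4 + 1)*(r - 8)*(r + 1/4)*(r + 2)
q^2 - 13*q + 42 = (q - 7)*(q - 6)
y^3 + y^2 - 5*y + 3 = (y - 1)^2*(y + 3)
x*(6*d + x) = 6*d*x + x^2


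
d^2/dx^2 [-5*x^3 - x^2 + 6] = -30*x - 2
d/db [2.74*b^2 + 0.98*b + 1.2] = 5.48*b + 0.98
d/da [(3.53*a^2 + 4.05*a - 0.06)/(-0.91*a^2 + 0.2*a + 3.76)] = (4.3915*a^2 + 26.4364*a + 15.24)/(0.8281*a^4 - 0.364*a^3 - 6.8032*a^2 + 1.504*a + 14.1376)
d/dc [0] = 0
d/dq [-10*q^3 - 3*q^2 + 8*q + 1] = -30*q^2 - 6*q + 8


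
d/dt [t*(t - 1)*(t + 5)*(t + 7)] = 4*t^3 + 33*t^2 + 46*t - 35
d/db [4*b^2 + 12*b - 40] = 8*b + 12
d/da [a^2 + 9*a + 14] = 2*a + 9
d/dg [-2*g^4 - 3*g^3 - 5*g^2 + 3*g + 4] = -8*g^3 - 9*g^2 - 10*g + 3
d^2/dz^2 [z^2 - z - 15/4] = 2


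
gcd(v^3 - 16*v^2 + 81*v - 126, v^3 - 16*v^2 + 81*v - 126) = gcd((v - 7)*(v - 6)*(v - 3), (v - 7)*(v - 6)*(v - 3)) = v^3 - 16*v^2 + 81*v - 126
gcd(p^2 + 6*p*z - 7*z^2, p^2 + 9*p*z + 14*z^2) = p + 7*z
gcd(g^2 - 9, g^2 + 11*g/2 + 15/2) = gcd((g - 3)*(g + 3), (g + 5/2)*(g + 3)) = g + 3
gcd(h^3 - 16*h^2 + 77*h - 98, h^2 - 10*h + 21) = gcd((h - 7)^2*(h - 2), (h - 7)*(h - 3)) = h - 7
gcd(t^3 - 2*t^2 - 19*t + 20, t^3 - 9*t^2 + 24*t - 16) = t - 1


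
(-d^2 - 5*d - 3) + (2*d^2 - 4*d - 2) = d^2 - 9*d - 5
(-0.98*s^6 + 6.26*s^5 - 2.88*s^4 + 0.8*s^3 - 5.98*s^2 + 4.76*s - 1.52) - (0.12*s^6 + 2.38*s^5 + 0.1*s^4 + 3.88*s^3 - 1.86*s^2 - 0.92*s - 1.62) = -1.1*s^6 + 3.88*s^5 - 2.98*s^4 - 3.08*s^3 - 4.12*s^2 + 5.68*s + 0.1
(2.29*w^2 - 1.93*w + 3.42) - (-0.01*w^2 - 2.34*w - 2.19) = 2.3*w^2 + 0.41*w + 5.61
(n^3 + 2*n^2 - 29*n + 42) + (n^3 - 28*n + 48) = 2*n^3 + 2*n^2 - 57*n + 90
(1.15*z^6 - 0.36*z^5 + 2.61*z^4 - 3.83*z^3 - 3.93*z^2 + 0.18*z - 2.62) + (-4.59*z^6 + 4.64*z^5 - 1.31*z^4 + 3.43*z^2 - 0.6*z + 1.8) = -3.44*z^6 + 4.28*z^5 + 1.3*z^4 - 3.83*z^3 - 0.5*z^2 - 0.42*z - 0.82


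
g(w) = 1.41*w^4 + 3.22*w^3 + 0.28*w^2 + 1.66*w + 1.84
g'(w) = 5.64*w^3 + 9.66*w^2 + 0.56*w + 1.66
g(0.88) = 6.56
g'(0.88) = 13.48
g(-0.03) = 1.79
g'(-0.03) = 1.65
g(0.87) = 6.42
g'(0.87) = 13.17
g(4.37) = 797.38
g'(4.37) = 659.26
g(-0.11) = 1.66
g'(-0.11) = 1.71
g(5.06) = 1358.89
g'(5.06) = 982.51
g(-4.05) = 165.15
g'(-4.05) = -216.83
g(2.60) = 129.08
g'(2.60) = 167.55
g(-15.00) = 60553.69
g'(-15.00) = -16868.24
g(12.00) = 34864.00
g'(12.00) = 11145.34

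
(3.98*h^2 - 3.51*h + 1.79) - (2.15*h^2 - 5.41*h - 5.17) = 1.83*h^2 + 1.9*h + 6.96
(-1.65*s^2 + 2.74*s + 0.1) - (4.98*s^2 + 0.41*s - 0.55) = -6.63*s^2 + 2.33*s + 0.65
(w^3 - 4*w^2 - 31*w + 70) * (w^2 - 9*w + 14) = w^5 - 13*w^4 + 19*w^3 + 293*w^2 - 1064*w + 980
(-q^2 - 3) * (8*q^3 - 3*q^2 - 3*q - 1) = -8*q^5 + 3*q^4 - 21*q^3 + 10*q^2 + 9*q + 3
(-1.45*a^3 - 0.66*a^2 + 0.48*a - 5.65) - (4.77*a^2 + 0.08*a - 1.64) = -1.45*a^3 - 5.43*a^2 + 0.4*a - 4.01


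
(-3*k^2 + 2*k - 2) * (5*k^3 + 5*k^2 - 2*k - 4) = -15*k^5 - 5*k^4 + 6*k^3 - 2*k^2 - 4*k + 8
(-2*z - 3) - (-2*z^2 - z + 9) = 2*z^2 - z - 12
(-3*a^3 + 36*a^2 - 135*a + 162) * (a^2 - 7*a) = -3*a^5 + 57*a^4 - 387*a^3 + 1107*a^2 - 1134*a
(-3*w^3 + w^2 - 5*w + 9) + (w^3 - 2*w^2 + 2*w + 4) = -2*w^3 - w^2 - 3*w + 13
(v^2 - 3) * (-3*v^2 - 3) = -3*v^4 + 6*v^2 + 9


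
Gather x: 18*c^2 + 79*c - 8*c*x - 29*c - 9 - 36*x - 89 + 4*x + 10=18*c^2 + 50*c + x*(-8*c - 32) - 88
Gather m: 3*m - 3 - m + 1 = 2*m - 2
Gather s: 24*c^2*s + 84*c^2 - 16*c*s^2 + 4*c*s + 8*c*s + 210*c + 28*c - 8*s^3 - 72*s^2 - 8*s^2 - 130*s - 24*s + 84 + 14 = 84*c^2 + 238*c - 8*s^3 + s^2*(-16*c - 80) + s*(24*c^2 + 12*c - 154) + 98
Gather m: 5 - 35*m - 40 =-35*m - 35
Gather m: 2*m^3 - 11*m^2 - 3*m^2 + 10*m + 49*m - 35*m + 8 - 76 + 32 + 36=2*m^3 - 14*m^2 + 24*m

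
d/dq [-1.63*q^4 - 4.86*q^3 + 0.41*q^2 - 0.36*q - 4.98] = -6.52*q^3 - 14.58*q^2 + 0.82*q - 0.36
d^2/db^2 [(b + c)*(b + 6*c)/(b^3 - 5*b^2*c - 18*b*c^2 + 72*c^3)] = 2*(b^6 + 21*b^5*c - 15*b^4*c^2 - 533*b^3*c^3 - 1818*b^2*c^4 + 7884*b*c^5 + 18360*c^6)/(b^9 - 15*b^8*c + 21*b^7*c^2 + 631*b^6*c^3 - 2538*b^5*c^4 - 7236*b^4*c^5 + 48600*b^3*c^6 - 7776*b^2*c^7 - 279936*b*c^8 + 373248*c^9)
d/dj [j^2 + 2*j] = 2*j + 2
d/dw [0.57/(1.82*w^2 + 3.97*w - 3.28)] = (-2.0748*w - 2.2629)/(1.82*w^2 + 3.97*w - 3.28)^2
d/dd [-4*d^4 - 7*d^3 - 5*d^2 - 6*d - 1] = -16*d^3 - 21*d^2 - 10*d - 6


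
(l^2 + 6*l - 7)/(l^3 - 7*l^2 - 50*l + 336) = (l - 1)/(l^2 - 14*l + 48)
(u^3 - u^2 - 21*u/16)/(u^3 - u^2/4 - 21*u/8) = (4*u + 3)/(2*(2*u + 3))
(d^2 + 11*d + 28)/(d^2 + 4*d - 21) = (d + 4)/(d - 3)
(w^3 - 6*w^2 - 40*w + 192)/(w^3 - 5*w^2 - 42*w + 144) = (w - 4)/(w - 3)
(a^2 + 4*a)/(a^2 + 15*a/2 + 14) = 2*a/(2*a + 7)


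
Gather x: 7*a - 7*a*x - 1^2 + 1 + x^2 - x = 7*a + x^2 + x*(-7*a - 1)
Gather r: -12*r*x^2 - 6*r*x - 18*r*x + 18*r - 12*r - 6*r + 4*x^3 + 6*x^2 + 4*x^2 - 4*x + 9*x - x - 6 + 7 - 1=r*(-12*x^2 - 24*x) + 4*x^3 + 10*x^2 + 4*x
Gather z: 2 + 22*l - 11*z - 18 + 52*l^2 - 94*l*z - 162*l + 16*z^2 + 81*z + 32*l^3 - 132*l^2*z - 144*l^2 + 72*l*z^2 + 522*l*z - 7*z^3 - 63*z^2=32*l^3 - 92*l^2 - 140*l - 7*z^3 + z^2*(72*l - 47) + z*(-132*l^2 + 428*l + 70) - 16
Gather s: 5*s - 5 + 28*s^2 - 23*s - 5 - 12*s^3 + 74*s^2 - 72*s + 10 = -12*s^3 + 102*s^2 - 90*s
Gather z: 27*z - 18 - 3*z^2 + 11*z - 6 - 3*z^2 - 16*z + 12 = -6*z^2 + 22*z - 12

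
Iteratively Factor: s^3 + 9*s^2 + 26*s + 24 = (s + 3)*(s^2 + 6*s + 8) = (s + 2)*(s + 3)*(s + 4)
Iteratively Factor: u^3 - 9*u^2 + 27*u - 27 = (u - 3)*(u^2 - 6*u + 9) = (u - 3)^2*(u - 3)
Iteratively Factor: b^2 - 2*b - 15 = (b + 3)*(b - 5)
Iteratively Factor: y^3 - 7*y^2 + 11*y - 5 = (y - 5)*(y^2 - 2*y + 1) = (y - 5)*(y - 1)*(y - 1)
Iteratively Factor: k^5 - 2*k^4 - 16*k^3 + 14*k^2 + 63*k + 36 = (k - 3)*(k^4 + k^3 - 13*k^2 - 25*k - 12) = (k - 3)*(k + 1)*(k^3 - 13*k - 12) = (k - 3)*(k + 1)^2*(k^2 - k - 12) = (k - 4)*(k - 3)*(k + 1)^2*(k + 3)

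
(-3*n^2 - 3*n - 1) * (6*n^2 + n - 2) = -18*n^4 - 21*n^3 - 3*n^2 + 5*n + 2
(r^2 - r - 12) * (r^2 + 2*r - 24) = r^4 + r^3 - 38*r^2 + 288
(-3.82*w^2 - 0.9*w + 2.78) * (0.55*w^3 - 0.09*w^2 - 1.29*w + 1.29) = -2.101*w^5 - 0.1512*w^4 + 6.5378*w^3 - 4.017*w^2 - 4.7472*w + 3.5862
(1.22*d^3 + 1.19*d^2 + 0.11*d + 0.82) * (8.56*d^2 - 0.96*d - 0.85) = 10.4432*d^5 + 9.0152*d^4 - 1.2378*d^3 + 5.9021*d^2 - 0.8807*d - 0.697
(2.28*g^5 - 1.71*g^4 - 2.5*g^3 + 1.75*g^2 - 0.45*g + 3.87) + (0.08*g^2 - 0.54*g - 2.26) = 2.28*g^5 - 1.71*g^4 - 2.5*g^3 + 1.83*g^2 - 0.99*g + 1.61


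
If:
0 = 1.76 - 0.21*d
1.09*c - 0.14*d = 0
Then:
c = 1.08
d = 8.38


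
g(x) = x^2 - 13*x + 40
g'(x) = 2*x - 13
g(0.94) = 28.66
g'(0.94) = -11.12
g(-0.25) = 43.31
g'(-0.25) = -13.50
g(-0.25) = 43.31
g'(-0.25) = -13.50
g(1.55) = 22.25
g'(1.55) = -9.90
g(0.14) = 38.20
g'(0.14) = -12.72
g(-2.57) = 80.01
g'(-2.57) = -18.14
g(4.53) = 1.63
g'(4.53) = -3.94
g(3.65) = 5.87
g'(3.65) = -5.70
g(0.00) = 40.00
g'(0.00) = -13.00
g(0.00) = 40.00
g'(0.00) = -13.00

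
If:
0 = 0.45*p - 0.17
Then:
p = 0.38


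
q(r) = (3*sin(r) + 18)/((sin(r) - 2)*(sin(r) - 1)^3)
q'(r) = 3*cos(r)/((sin(r) - 2)*(sin(r) - 1)^3) - 3*(3*sin(r) + 18)*cos(r)/((sin(r) - 2)*(sin(r) - 1)^4) - (3*sin(r) + 18)*cos(r)/((sin(r) - 2)^2*(sin(r) - 1)^3)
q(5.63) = 1.49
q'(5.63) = 2.89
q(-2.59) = 1.84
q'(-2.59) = -3.99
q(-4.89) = 5298583.37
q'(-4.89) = 179579982.27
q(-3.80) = 244.36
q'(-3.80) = -1662.39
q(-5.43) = 1083.47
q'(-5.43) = 9343.87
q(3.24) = 6.37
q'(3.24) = -21.41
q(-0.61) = 1.63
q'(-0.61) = 3.31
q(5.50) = 1.18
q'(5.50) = 1.94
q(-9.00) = 2.47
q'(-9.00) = -6.11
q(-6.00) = 29.26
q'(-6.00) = 137.78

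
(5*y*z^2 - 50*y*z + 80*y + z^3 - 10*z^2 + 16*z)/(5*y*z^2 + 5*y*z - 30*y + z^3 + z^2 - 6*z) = (z - 8)/(z + 3)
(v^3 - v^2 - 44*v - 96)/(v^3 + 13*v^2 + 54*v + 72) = (v - 8)/(v + 6)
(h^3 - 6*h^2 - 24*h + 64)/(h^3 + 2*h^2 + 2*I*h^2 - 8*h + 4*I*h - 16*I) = (h - 8)/(h + 2*I)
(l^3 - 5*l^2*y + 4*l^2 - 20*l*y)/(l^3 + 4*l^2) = (l - 5*y)/l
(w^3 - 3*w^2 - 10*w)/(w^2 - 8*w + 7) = w*(w^2 - 3*w - 10)/(w^2 - 8*w + 7)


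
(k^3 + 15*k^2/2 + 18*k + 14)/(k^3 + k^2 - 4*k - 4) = (k^2 + 11*k/2 + 7)/(k^2 - k - 2)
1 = 1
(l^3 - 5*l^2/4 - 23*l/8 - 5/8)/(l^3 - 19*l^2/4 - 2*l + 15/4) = (8*l^2 - 18*l - 5)/(2*(4*l^2 - 23*l + 15))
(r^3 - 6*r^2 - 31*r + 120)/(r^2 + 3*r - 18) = (r^2 - 3*r - 40)/(r + 6)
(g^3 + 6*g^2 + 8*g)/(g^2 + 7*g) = (g^2 + 6*g + 8)/(g + 7)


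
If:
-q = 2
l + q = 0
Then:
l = 2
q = -2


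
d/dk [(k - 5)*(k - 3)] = 2*k - 8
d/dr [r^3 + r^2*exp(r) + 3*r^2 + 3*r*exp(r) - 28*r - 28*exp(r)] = r^2*exp(r) + 3*r^2 + 5*r*exp(r) + 6*r - 25*exp(r) - 28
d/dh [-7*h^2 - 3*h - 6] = -14*h - 3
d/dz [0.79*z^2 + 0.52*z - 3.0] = 1.58*z + 0.52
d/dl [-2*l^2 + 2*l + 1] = 2 - 4*l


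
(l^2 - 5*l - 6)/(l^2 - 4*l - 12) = (l + 1)/(l + 2)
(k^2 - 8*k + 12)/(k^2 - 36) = (k - 2)/(k + 6)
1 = 1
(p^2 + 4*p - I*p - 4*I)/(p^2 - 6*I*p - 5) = (p + 4)/(p - 5*I)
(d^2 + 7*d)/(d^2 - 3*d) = (d + 7)/(d - 3)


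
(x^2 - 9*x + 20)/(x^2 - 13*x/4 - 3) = 4*(x - 5)/(4*x + 3)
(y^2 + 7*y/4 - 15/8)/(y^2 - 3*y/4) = (y + 5/2)/y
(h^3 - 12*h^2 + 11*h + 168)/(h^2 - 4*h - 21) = h - 8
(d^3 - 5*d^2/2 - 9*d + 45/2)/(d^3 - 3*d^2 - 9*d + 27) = (d - 5/2)/(d - 3)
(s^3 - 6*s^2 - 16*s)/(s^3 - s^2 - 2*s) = (-s^2 + 6*s + 16)/(-s^2 + s + 2)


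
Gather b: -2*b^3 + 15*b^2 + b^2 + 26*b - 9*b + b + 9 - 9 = -2*b^3 + 16*b^2 + 18*b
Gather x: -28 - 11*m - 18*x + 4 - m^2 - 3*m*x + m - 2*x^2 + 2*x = -m^2 - 10*m - 2*x^2 + x*(-3*m - 16) - 24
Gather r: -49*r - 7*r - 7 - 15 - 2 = -56*r - 24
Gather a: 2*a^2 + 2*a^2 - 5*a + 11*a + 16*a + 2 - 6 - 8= 4*a^2 + 22*a - 12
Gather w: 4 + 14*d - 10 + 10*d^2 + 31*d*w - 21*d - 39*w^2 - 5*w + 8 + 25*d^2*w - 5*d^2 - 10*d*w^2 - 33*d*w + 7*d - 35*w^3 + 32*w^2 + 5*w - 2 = 5*d^2 - 35*w^3 + w^2*(-10*d - 7) + w*(25*d^2 - 2*d)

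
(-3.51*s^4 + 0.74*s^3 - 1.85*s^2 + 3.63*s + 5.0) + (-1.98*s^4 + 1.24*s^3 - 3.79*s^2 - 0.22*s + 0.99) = -5.49*s^4 + 1.98*s^3 - 5.64*s^2 + 3.41*s + 5.99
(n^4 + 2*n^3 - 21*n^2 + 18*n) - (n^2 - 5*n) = n^4 + 2*n^3 - 22*n^2 + 23*n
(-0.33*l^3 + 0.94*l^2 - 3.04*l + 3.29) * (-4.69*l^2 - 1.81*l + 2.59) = 1.5477*l^5 - 3.8113*l^4 + 11.7015*l^3 - 7.4931*l^2 - 13.8285*l + 8.5211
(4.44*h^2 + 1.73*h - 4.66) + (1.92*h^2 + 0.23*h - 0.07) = 6.36*h^2 + 1.96*h - 4.73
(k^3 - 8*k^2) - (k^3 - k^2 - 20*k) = -7*k^2 + 20*k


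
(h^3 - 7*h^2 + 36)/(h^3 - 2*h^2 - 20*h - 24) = (h - 3)/(h + 2)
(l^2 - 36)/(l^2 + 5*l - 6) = (l - 6)/(l - 1)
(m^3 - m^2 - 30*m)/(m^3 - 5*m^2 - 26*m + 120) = m/(m - 4)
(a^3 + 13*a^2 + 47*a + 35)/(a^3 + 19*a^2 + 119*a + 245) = (a + 1)/(a + 7)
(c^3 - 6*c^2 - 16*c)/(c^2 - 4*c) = (c^2 - 6*c - 16)/(c - 4)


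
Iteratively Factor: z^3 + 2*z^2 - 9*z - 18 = (z + 3)*(z^2 - z - 6) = (z + 2)*(z + 3)*(z - 3)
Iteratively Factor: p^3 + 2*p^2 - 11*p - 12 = (p + 1)*(p^2 + p - 12) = (p + 1)*(p + 4)*(p - 3)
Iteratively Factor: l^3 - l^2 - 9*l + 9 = (l + 3)*(l^2 - 4*l + 3) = (l - 3)*(l + 3)*(l - 1)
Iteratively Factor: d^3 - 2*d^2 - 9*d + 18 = (d + 3)*(d^2 - 5*d + 6) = (d - 3)*(d + 3)*(d - 2)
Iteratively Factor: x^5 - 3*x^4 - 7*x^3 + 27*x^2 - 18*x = (x)*(x^4 - 3*x^3 - 7*x^2 + 27*x - 18) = x*(x - 2)*(x^3 - x^2 - 9*x + 9) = x*(x - 2)*(x - 1)*(x^2 - 9) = x*(x - 2)*(x - 1)*(x + 3)*(x - 3)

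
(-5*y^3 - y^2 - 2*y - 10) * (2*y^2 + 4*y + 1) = -10*y^5 - 22*y^4 - 13*y^3 - 29*y^2 - 42*y - 10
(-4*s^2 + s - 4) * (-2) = 8*s^2 - 2*s + 8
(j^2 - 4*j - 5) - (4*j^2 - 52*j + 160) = -3*j^2 + 48*j - 165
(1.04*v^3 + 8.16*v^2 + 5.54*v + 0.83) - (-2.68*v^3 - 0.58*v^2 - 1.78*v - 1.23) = 3.72*v^3 + 8.74*v^2 + 7.32*v + 2.06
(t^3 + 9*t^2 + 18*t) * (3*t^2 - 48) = 3*t^5 + 27*t^4 + 6*t^3 - 432*t^2 - 864*t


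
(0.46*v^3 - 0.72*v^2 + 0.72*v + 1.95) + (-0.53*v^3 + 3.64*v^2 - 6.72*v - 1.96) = -0.07*v^3 + 2.92*v^2 - 6.0*v - 0.01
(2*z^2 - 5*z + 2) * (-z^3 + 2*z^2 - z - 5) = -2*z^5 + 9*z^4 - 14*z^3 - z^2 + 23*z - 10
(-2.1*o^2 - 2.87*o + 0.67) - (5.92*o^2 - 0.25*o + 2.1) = -8.02*o^2 - 2.62*o - 1.43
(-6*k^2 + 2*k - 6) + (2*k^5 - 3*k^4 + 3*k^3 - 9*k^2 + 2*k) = 2*k^5 - 3*k^4 + 3*k^3 - 15*k^2 + 4*k - 6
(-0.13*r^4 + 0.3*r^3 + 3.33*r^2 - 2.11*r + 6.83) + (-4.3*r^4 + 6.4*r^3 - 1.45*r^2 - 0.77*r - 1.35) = -4.43*r^4 + 6.7*r^3 + 1.88*r^2 - 2.88*r + 5.48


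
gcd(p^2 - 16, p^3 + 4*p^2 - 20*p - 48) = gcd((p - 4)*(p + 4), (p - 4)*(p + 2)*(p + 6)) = p - 4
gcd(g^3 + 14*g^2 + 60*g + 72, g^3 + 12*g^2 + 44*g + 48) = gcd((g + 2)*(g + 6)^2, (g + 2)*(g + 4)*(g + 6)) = g^2 + 8*g + 12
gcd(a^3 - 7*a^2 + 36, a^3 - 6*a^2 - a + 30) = a^2 - a - 6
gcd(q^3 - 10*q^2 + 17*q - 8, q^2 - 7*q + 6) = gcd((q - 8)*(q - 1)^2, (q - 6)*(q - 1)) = q - 1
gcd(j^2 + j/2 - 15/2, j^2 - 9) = j + 3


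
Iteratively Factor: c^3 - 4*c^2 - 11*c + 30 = (c + 3)*(c^2 - 7*c + 10) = (c - 2)*(c + 3)*(c - 5)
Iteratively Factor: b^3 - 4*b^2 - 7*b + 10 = (b - 1)*(b^2 - 3*b - 10) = (b - 5)*(b - 1)*(b + 2)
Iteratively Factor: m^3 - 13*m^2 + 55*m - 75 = (m - 5)*(m^2 - 8*m + 15) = (m - 5)*(m - 3)*(m - 5)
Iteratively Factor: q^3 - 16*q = (q + 4)*(q^2 - 4*q) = q*(q + 4)*(q - 4)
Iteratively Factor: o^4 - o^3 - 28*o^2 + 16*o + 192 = (o - 4)*(o^3 + 3*o^2 - 16*o - 48) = (o - 4)*(o + 4)*(o^2 - o - 12) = (o - 4)*(o + 3)*(o + 4)*(o - 4)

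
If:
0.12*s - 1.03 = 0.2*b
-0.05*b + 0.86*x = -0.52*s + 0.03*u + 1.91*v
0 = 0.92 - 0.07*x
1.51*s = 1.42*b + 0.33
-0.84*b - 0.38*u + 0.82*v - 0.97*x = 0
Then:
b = -11.52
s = -10.61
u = -0.87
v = 3.34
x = 13.14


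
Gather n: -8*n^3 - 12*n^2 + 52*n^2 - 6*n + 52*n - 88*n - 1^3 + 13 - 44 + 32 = -8*n^3 + 40*n^2 - 42*n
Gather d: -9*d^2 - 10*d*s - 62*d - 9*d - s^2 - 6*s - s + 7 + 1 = -9*d^2 + d*(-10*s - 71) - s^2 - 7*s + 8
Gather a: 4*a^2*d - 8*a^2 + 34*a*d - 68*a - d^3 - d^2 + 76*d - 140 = a^2*(4*d - 8) + a*(34*d - 68) - d^3 - d^2 + 76*d - 140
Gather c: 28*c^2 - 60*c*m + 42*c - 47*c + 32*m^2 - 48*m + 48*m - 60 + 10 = 28*c^2 + c*(-60*m - 5) + 32*m^2 - 50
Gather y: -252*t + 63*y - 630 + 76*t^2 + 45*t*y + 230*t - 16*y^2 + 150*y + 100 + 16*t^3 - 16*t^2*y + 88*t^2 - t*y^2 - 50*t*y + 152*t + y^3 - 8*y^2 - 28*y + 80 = 16*t^3 + 164*t^2 + 130*t + y^3 + y^2*(-t - 24) + y*(-16*t^2 - 5*t + 185) - 450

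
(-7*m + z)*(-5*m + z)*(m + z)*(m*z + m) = 35*m^4*z + 35*m^4 + 23*m^3*z^2 + 23*m^3*z - 11*m^2*z^3 - 11*m^2*z^2 + m*z^4 + m*z^3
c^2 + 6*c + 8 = (c + 2)*(c + 4)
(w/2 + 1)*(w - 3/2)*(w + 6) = w^3/2 + 13*w^2/4 - 9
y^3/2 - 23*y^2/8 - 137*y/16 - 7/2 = (y/2 + 1/4)*(y - 8)*(y + 7/4)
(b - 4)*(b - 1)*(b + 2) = b^3 - 3*b^2 - 6*b + 8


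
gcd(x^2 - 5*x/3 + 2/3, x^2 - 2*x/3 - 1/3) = x - 1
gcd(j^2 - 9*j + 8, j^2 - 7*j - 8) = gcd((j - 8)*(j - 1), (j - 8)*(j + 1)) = j - 8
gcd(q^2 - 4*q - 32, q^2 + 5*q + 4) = q + 4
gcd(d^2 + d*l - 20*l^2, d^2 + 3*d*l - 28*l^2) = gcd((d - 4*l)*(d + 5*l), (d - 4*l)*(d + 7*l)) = d - 4*l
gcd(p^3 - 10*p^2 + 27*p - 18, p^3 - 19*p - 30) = 1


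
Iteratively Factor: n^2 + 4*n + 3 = (n + 3)*(n + 1)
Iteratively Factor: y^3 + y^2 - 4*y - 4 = (y + 2)*(y^2 - y - 2) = (y - 2)*(y + 2)*(y + 1)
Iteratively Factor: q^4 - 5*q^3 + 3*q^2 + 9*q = (q - 3)*(q^3 - 2*q^2 - 3*q) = (q - 3)*(q + 1)*(q^2 - 3*q) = (q - 3)^2*(q + 1)*(q)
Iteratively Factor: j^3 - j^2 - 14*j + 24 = (j - 2)*(j^2 + j - 12) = (j - 2)*(j + 4)*(j - 3)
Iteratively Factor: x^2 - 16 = (x - 4)*(x + 4)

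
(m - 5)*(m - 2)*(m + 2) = m^3 - 5*m^2 - 4*m + 20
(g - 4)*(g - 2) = g^2 - 6*g + 8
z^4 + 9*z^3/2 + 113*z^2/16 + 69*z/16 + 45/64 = (z + 1/4)*(z + 5/4)*(z + 3/2)^2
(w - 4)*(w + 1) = w^2 - 3*w - 4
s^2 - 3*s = s*(s - 3)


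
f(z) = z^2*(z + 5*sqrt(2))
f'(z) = z^2 + 2*z*(z + 5*sqrt(2)) = z*(3*z + 10*sqrt(2))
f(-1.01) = 6.18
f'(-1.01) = -11.22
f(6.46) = 564.67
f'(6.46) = 216.55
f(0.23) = 0.39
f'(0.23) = 3.41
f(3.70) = 147.46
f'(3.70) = 93.40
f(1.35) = 15.35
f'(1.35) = 24.56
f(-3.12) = 38.46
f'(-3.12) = -14.92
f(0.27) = 0.54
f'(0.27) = 4.04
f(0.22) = 0.35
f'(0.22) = 3.26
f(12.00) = 2746.23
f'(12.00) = 601.71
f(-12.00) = -709.77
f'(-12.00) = 262.29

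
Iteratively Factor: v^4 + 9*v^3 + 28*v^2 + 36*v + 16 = (v + 2)*(v^3 + 7*v^2 + 14*v + 8) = (v + 2)^2*(v^2 + 5*v + 4) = (v + 2)^2*(v + 4)*(v + 1)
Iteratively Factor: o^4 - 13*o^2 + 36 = (o - 3)*(o^3 + 3*o^2 - 4*o - 12) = (o - 3)*(o + 2)*(o^2 + o - 6) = (o - 3)*(o - 2)*(o + 2)*(o + 3)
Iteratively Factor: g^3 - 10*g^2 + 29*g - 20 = (g - 1)*(g^2 - 9*g + 20) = (g - 4)*(g - 1)*(g - 5)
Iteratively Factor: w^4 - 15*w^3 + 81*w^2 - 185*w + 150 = (w - 5)*(w^3 - 10*w^2 + 31*w - 30) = (w - 5)^2*(w^2 - 5*w + 6) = (w - 5)^2*(w - 3)*(w - 2)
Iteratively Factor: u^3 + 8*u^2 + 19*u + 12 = (u + 4)*(u^2 + 4*u + 3) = (u + 3)*(u + 4)*(u + 1)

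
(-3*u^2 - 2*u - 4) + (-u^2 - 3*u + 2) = -4*u^2 - 5*u - 2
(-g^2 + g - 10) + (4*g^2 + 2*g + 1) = 3*g^2 + 3*g - 9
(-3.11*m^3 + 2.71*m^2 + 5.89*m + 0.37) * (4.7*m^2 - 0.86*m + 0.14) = -14.617*m^5 + 15.4116*m^4 + 24.917*m^3 - 2.947*m^2 + 0.5064*m + 0.0518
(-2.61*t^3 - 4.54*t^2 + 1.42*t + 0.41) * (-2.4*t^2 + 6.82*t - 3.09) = 6.264*t^5 - 6.9042*t^4 - 26.3059*t^3 + 22.729*t^2 - 1.5916*t - 1.2669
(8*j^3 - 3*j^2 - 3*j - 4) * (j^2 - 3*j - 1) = 8*j^5 - 27*j^4 - 2*j^3 + 8*j^2 + 15*j + 4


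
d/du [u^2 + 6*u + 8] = 2*u + 6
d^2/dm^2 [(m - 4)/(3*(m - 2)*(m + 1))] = 2*(m^3 - 12*m^2 + 18*m - 14)/(3*(m^6 - 3*m^5 - 3*m^4 + 11*m^3 + 6*m^2 - 12*m - 8))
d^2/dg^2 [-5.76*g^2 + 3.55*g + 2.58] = -11.5200000000000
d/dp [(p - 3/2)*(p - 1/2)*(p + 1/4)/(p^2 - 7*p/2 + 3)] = (p^2 - 4*p + 5/8)/(p^2 - 4*p + 4)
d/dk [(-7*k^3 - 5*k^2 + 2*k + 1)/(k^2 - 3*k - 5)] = (-7*k^4 + 42*k^3 + 118*k^2 + 48*k - 7)/(k^4 - 6*k^3 - k^2 + 30*k + 25)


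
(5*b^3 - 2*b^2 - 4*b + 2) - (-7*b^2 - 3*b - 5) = 5*b^3 + 5*b^2 - b + 7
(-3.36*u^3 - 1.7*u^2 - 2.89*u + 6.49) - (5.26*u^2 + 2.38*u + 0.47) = -3.36*u^3 - 6.96*u^2 - 5.27*u + 6.02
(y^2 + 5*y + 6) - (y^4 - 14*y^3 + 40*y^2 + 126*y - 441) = -y^4 + 14*y^3 - 39*y^2 - 121*y + 447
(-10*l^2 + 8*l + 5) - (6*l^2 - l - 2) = -16*l^2 + 9*l + 7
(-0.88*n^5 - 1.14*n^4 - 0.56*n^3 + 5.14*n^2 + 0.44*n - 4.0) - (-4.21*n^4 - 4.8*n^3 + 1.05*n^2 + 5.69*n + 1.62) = -0.88*n^5 + 3.07*n^4 + 4.24*n^3 + 4.09*n^2 - 5.25*n - 5.62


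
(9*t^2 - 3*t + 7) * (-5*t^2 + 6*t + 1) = -45*t^4 + 69*t^3 - 44*t^2 + 39*t + 7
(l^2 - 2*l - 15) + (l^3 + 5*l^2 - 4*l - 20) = l^3 + 6*l^2 - 6*l - 35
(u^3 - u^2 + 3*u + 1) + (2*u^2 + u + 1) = u^3 + u^2 + 4*u + 2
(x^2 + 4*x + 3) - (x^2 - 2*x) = 6*x + 3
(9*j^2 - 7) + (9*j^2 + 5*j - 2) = 18*j^2 + 5*j - 9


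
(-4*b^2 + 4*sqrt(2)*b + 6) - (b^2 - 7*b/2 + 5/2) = -5*b^2 + 7*b/2 + 4*sqrt(2)*b + 7/2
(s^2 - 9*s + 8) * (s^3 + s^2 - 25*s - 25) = s^5 - 8*s^4 - 26*s^3 + 208*s^2 + 25*s - 200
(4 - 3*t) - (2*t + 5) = -5*t - 1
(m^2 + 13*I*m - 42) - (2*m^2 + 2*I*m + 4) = -m^2 + 11*I*m - 46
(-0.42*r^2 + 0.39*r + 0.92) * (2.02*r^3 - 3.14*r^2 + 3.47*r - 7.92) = -0.8484*r^5 + 2.1066*r^4 - 0.8236*r^3 + 1.7909*r^2 + 0.1036*r - 7.2864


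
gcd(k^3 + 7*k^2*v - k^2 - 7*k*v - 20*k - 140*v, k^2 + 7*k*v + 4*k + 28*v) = k^2 + 7*k*v + 4*k + 28*v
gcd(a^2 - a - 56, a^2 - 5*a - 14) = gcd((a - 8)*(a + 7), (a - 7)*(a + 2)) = 1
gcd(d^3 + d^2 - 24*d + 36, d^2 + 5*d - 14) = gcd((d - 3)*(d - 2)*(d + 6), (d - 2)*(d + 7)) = d - 2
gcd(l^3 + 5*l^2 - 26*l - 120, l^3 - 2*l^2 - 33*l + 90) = l^2 + l - 30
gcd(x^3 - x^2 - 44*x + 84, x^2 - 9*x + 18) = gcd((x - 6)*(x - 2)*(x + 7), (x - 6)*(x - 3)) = x - 6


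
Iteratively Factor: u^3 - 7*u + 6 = (u - 1)*(u^2 + u - 6) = (u - 1)*(u + 3)*(u - 2)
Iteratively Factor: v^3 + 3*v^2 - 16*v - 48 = (v + 3)*(v^2 - 16) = (v + 3)*(v + 4)*(v - 4)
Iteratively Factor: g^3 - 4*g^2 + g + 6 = (g - 2)*(g^2 - 2*g - 3) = (g - 2)*(g + 1)*(g - 3)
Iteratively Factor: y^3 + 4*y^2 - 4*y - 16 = (y + 2)*(y^2 + 2*y - 8) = (y - 2)*(y + 2)*(y + 4)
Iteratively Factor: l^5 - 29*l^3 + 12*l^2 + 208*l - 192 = (l - 1)*(l^4 + l^3 - 28*l^2 - 16*l + 192) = (l - 1)*(l + 4)*(l^3 - 3*l^2 - 16*l + 48) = (l - 1)*(l + 4)^2*(l^2 - 7*l + 12) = (l - 3)*(l - 1)*(l + 4)^2*(l - 4)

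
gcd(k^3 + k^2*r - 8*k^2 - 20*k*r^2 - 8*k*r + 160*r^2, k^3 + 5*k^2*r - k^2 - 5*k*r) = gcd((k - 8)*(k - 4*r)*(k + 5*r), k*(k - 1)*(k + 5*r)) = k + 5*r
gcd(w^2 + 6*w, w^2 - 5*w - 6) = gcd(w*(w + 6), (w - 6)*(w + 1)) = 1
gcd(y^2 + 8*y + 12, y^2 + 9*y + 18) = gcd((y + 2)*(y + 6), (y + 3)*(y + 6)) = y + 6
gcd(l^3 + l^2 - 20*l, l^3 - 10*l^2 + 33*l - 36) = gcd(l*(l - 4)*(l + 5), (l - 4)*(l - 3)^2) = l - 4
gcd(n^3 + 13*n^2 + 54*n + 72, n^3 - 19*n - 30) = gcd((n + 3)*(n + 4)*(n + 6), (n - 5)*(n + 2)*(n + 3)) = n + 3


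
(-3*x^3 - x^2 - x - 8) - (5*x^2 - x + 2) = -3*x^3 - 6*x^2 - 10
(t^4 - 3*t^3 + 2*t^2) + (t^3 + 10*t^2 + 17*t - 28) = t^4 - 2*t^3 + 12*t^2 + 17*t - 28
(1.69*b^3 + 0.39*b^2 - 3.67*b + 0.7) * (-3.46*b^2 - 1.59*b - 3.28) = -5.8474*b^5 - 4.0365*b^4 + 6.5349*b^3 + 2.1341*b^2 + 10.9246*b - 2.296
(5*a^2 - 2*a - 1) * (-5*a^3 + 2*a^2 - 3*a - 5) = -25*a^5 + 20*a^4 - 14*a^3 - 21*a^2 + 13*a + 5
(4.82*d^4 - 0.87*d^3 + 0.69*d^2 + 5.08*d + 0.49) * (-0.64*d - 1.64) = -3.0848*d^5 - 7.348*d^4 + 0.9852*d^3 - 4.3828*d^2 - 8.6448*d - 0.8036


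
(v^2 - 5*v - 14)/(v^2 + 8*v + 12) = (v - 7)/(v + 6)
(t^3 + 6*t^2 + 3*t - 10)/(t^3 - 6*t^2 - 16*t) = (t^2 + 4*t - 5)/(t*(t - 8))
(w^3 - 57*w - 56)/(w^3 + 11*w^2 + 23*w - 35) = (w^2 - 7*w - 8)/(w^2 + 4*w - 5)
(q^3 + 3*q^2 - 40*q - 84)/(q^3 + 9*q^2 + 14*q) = (q - 6)/q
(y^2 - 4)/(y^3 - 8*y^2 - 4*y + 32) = 1/(y - 8)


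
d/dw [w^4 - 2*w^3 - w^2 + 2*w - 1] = 4*w^3 - 6*w^2 - 2*w + 2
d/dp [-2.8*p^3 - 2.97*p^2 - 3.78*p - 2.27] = -8.4*p^2 - 5.94*p - 3.78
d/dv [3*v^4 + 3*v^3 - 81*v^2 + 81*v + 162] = 12*v^3 + 9*v^2 - 162*v + 81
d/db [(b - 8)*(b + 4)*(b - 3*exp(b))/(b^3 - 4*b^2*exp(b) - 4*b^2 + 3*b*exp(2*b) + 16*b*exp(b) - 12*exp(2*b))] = (b^3*exp(b) - 9*b^2*exp(b) - 8*b*exp(b) + 64*b + 80*exp(b) - 128)/(b^4 - 2*b^3*exp(b) - 8*b^3 + b^2*exp(2*b) + 16*b^2*exp(b) + 16*b^2 - 8*b*exp(2*b) - 32*b*exp(b) + 16*exp(2*b))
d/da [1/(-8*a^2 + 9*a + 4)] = (16*a - 9)/(-8*a^2 + 9*a + 4)^2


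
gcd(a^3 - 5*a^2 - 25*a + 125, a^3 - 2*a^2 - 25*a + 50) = a^2 - 25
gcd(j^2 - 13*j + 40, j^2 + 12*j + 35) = 1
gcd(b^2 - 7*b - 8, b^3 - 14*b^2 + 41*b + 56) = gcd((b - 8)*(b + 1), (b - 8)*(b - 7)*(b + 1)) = b^2 - 7*b - 8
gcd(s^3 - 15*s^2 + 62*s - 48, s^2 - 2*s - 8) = 1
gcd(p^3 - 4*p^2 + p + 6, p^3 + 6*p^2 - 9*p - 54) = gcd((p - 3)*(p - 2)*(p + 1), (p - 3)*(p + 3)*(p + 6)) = p - 3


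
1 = 1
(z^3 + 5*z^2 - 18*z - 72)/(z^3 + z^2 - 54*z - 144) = (z - 4)/(z - 8)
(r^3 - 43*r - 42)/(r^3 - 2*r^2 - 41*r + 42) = (r + 1)/(r - 1)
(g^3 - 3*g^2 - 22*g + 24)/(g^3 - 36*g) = (g^2 + 3*g - 4)/(g*(g + 6))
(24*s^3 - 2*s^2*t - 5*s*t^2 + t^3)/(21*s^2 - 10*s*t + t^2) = (8*s^2 + 2*s*t - t^2)/(7*s - t)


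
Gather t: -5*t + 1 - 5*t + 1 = 2 - 10*t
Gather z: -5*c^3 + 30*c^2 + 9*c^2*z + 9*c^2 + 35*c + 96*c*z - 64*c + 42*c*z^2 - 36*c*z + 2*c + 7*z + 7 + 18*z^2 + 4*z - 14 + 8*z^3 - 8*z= -5*c^3 + 39*c^2 - 27*c + 8*z^3 + z^2*(42*c + 18) + z*(9*c^2 + 60*c + 3) - 7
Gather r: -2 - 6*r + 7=5 - 6*r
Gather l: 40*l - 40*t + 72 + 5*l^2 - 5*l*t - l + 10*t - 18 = 5*l^2 + l*(39 - 5*t) - 30*t + 54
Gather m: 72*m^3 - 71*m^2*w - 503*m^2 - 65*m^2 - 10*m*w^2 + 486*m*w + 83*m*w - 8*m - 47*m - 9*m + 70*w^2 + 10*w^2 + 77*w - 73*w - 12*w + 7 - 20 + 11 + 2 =72*m^3 + m^2*(-71*w - 568) + m*(-10*w^2 + 569*w - 64) + 80*w^2 - 8*w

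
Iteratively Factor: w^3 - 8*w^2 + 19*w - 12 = (w - 4)*(w^2 - 4*w + 3) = (w - 4)*(w - 3)*(w - 1)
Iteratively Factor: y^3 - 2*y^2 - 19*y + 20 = (y + 4)*(y^2 - 6*y + 5) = (y - 5)*(y + 4)*(y - 1)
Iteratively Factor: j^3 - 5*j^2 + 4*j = (j - 4)*(j^2 - j) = (j - 4)*(j - 1)*(j)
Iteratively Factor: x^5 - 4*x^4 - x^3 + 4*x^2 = (x)*(x^4 - 4*x^3 - x^2 + 4*x) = x^2*(x^3 - 4*x^2 - x + 4) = x^2*(x - 4)*(x^2 - 1) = x^2*(x - 4)*(x - 1)*(x + 1)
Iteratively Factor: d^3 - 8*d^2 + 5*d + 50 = (d + 2)*(d^2 - 10*d + 25) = (d - 5)*(d + 2)*(d - 5)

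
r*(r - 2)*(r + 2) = r^3 - 4*r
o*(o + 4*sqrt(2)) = o^2 + 4*sqrt(2)*o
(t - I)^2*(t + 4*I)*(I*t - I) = I*t^4 - 2*t^3 - I*t^3 + 2*t^2 + 7*I*t^2 + 4*t - 7*I*t - 4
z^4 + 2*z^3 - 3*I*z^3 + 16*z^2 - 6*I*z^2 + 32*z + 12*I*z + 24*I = (z + 2)*(z - 6*I)*(z + I)*(z + 2*I)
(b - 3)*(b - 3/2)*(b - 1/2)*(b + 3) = b^4 - 2*b^3 - 33*b^2/4 + 18*b - 27/4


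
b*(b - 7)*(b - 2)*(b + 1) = b^4 - 8*b^3 + 5*b^2 + 14*b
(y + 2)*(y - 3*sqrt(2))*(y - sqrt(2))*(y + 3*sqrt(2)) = y^4 - sqrt(2)*y^3 + 2*y^3 - 18*y^2 - 2*sqrt(2)*y^2 - 36*y + 18*sqrt(2)*y + 36*sqrt(2)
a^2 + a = a*(a + 1)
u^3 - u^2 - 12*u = u*(u - 4)*(u + 3)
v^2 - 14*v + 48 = (v - 8)*(v - 6)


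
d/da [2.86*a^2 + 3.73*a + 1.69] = 5.72*a + 3.73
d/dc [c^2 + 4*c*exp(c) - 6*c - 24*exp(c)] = 4*c*exp(c) + 2*c - 20*exp(c) - 6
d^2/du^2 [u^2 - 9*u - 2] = 2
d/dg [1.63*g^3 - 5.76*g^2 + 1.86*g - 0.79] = 4.89*g^2 - 11.52*g + 1.86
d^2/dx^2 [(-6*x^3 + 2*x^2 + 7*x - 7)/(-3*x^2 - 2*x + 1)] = 6*(-3*x^3 + 45*x^2 + 27*x + 11)/(27*x^6 + 54*x^5 + 9*x^4 - 28*x^3 - 3*x^2 + 6*x - 1)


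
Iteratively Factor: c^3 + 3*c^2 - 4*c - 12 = (c + 3)*(c^2 - 4) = (c + 2)*(c + 3)*(c - 2)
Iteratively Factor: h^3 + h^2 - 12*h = (h + 4)*(h^2 - 3*h) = (h - 3)*(h + 4)*(h)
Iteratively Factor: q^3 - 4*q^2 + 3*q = (q - 1)*(q^2 - 3*q) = (q - 3)*(q - 1)*(q)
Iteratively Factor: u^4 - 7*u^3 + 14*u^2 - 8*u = (u - 4)*(u^3 - 3*u^2 + 2*u) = u*(u - 4)*(u^2 - 3*u + 2) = u*(u - 4)*(u - 1)*(u - 2)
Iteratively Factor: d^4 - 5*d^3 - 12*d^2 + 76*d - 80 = (d - 2)*(d^3 - 3*d^2 - 18*d + 40) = (d - 5)*(d - 2)*(d^2 + 2*d - 8) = (d - 5)*(d - 2)*(d + 4)*(d - 2)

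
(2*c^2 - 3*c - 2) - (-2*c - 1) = 2*c^2 - c - 1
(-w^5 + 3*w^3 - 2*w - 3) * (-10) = 10*w^5 - 30*w^3 + 20*w + 30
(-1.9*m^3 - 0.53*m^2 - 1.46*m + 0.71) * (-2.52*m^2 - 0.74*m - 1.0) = 4.788*m^5 + 2.7416*m^4 + 5.9714*m^3 - 0.1788*m^2 + 0.9346*m - 0.71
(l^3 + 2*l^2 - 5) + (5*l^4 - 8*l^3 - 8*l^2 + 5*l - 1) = 5*l^4 - 7*l^3 - 6*l^2 + 5*l - 6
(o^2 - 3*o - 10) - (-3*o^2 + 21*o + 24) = 4*o^2 - 24*o - 34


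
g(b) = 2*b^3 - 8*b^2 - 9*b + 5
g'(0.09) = -10.39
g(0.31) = 1.50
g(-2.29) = -40.36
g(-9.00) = -2020.00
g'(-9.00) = 621.00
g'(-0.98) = 12.44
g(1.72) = -23.97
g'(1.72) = -18.77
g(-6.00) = -661.00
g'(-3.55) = 123.42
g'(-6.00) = 303.00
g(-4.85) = -367.70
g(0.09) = 4.13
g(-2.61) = -61.57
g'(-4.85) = 209.74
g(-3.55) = -153.35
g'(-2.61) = 73.63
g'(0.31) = -13.38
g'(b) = 6*b^2 - 16*b - 9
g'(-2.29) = 59.10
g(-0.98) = 4.25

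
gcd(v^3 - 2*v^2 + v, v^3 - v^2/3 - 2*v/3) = v^2 - v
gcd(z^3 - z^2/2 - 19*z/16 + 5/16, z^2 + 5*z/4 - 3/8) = z - 1/4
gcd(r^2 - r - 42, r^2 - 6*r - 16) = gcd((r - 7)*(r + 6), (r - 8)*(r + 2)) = 1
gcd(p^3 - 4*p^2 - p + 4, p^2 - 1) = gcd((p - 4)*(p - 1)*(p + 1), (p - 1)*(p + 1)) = p^2 - 1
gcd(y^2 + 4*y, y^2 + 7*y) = y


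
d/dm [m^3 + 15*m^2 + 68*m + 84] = 3*m^2 + 30*m + 68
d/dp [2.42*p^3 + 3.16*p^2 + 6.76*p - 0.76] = 7.26*p^2 + 6.32*p + 6.76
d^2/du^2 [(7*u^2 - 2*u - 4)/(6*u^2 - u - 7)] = 10*(-6*u^3 + 90*u^2 - 36*u + 37)/(216*u^6 - 108*u^5 - 738*u^4 + 251*u^3 + 861*u^2 - 147*u - 343)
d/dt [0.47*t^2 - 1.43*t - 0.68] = 0.94*t - 1.43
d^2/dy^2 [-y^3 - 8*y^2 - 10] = -6*y - 16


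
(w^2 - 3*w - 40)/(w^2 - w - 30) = (w - 8)/(w - 6)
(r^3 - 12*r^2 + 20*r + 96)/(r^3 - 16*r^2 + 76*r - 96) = (r + 2)/(r - 2)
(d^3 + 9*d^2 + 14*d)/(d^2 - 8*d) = (d^2 + 9*d + 14)/(d - 8)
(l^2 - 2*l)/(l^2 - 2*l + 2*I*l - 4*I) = l/(l + 2*I)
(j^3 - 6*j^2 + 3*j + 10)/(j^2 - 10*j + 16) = (j^2 - 4*j - 5)/(j - 8)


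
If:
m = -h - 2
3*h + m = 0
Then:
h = 1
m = -3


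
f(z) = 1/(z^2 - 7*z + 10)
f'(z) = (7 - 2*z)/(z^2 - 7*z + 10)^2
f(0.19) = 0.11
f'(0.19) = 0.09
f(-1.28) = 0.05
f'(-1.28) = 0.02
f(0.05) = 0.10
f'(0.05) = 0.07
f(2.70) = -0.62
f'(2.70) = 0.62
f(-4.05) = 0.02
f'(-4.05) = 0.01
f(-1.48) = 0.04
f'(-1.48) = 0.02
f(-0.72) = 0.06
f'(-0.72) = 0.03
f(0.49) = 0.15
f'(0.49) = 0.13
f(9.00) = 0.04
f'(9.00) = -0.01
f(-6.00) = 0.01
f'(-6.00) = 0.00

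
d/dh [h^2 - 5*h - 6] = 2*h - 5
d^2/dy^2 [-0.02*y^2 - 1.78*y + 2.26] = -0.0400000000000000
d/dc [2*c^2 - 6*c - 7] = 4*c - 6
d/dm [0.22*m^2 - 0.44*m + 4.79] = 0.44*m - 0.44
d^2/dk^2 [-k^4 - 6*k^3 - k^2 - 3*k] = -12*k^2 - 36*k - 2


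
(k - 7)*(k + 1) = k^2 - 6*k - 7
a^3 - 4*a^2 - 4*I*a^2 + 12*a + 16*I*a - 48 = (a - 4)*(a - 6*I)*(a + 2*I)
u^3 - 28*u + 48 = (u - 4)*(u - 2)*(u + 6)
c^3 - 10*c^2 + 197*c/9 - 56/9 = (c - 7)*(c - 8/3)*(c - 1/3)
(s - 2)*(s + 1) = s^2 - s - 2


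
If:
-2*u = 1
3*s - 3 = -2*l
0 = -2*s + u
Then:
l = 15/8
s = -1/4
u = -1/2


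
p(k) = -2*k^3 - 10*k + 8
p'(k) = -6*k^2 - 10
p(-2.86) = 83.39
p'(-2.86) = -59.08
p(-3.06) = 95.91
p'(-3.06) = -66.18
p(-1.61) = 32.45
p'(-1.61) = -25.55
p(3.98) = -157.89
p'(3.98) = -105.04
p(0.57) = 1.93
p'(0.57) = -11.95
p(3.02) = -77.29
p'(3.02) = -64.72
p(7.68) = -974.77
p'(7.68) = -363.89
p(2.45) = -45.91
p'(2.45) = -46.02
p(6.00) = -484.00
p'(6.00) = -226.00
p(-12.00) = 3584.00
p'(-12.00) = -874.00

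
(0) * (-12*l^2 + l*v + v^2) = 0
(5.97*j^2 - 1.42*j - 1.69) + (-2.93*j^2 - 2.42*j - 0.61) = 3.04*j^2 - 3.84*j - 2.3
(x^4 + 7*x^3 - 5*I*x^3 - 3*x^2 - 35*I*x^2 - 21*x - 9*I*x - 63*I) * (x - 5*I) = x^5 + 7*x^4 - 10*I*x^4 - 28*x^3 - 70*I*x^3 - 196*x^2 + 6*I*x^2 - 45*x + 42*I*x - 315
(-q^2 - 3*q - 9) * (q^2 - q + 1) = -q^4 - 2*q^3 - 7*q^2 + 6*q - 9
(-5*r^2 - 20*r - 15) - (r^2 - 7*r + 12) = -6*r^2 - 13*r - 27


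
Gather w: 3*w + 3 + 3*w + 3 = 6*w + 6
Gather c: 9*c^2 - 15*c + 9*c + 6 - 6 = 9*c^2 - 6*c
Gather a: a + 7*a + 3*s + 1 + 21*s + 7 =8*a + 24*s + 8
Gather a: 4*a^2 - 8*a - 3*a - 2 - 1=4*a^2 - 11*a - 3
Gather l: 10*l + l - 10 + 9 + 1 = 11*l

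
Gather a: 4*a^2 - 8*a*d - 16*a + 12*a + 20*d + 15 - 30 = 4*a^2 + a*(-8*d - 4) + 20*d - 15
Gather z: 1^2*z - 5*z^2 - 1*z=-5*z^2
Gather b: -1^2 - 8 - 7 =-16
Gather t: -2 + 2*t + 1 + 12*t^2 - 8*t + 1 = 12*t^2 - 6*t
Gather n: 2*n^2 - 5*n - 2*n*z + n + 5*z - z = 2*n^2 + n*(-2*z - 4) + 4*z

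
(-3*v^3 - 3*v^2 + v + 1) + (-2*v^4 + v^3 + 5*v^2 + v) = -2*v^4 - 2*v^3 + 2*v^2 + 2*v + 1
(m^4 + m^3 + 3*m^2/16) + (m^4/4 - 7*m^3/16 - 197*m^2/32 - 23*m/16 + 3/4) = 5*m^4/4 + 9*m^3/16 - 191*m^2/32 - 23*m/16 + 3/4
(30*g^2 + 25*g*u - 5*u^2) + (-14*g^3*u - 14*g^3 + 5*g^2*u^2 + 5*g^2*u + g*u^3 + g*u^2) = -14*g^3*u - 14*g^3 + 5*g^2*u^2 + 5*g^2*u + 30*g^2 + g*u^3 + g*u^2 + 25*g*u - 5*u^2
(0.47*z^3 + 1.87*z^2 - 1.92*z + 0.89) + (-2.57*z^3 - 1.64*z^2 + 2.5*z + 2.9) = -2.1*z^3 + 0.23*z^2 + 0.58*z + 3.79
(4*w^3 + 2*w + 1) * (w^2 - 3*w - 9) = 4*w^5 - 12*w^4 - 34*w^3 - 5*w^2 - 21*w - 9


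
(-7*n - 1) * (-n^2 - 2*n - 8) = 7*n^3 + 15*n^2 + 58*n + 8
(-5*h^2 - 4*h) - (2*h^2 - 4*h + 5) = -7*h^2 - 5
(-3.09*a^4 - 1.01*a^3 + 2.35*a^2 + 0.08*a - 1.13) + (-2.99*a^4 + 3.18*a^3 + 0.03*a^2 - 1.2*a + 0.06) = -6.08*a^4 + 2.17*a^3 + 2.38*a^2 - 1.12*a - 1.07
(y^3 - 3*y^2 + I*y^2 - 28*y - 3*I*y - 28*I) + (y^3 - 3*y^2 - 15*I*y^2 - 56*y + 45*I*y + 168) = 2*y^3 - 6*y^2 - 14*I*y^2 - 84*y + 42*I*y + 168 - 28*I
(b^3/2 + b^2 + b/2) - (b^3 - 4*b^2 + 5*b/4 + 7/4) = -b^3/2 + 5*b^2 - 3*b/4 - 7/4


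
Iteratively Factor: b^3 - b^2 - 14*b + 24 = (b + 4)*(b^2 - 5*b + 6) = (b - 3)*(b + 4)*(b - 2)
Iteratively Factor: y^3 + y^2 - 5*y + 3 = (y - 1)*(y^2 + 2*y - 3) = (y - 1)*(y + 3)*(y - 1)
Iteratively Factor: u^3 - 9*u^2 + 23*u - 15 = (u - 3)*(u^2 - 6*u + 5) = (u - 5)*(u - 3)*(u - 1)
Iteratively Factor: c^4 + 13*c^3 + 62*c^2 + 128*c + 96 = (c + 3)*(c^3 + 10*c^2 + 32*c + 32) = (c + 3)*(c + 4)*(c^2 + 6*c + 8) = (c + 2)*(c + 3)*(c + 4)*(c + 4)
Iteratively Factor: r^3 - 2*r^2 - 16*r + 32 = (r - 2)*(r^2 - 16) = (r - 4)*(r - 2)*(r + 4)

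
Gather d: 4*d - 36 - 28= 4*d - 64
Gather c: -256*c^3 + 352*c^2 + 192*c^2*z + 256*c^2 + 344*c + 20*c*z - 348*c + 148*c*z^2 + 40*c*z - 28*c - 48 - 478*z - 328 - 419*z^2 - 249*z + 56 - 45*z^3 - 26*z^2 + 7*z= -256*c^3 + c^2*(192*z + 608) + c*(148*z^2 + 60*z - 32) - 45*z^3 - 445*z^2 - 720*z - 320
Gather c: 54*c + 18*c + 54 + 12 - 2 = 72*c + 64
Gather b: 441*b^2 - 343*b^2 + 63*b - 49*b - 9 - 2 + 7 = 98*b^2 + 14*b - 4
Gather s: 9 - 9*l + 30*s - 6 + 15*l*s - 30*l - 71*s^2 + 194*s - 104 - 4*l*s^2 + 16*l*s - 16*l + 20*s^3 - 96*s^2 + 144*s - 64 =-55*l + 20*s^3 + s^2*(-4*l - 167) + s*(31*l + 368) - 165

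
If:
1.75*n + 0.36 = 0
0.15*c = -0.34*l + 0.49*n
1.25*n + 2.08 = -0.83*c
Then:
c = -2.20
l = 0.67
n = -0.21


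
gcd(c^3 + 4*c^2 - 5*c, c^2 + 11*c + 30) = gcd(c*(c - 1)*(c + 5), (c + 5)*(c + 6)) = c + 5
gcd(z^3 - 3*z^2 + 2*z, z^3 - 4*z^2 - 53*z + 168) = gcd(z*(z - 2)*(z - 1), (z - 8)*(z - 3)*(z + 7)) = 1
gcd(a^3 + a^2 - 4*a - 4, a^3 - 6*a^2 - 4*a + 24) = a^2 - 4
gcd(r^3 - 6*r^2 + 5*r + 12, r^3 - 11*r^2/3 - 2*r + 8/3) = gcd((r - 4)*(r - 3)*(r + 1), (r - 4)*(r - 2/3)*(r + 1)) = r^2 - 3*r - 4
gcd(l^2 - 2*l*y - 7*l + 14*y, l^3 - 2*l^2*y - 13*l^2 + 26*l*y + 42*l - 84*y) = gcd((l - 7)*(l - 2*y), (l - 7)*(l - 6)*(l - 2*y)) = -l^2 + 2*l*y + 7*l - 14*y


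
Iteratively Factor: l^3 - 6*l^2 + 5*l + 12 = (l - 3)*(l^2 - 3*l - 4) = (l - 4)*(l - 3)*(l + 1)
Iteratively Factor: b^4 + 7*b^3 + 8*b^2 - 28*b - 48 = (b + 4)*(b^3 + 3*b^2 - 4*b - 12) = (b + 3)*(b + 4)*(b^2 - 4) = (b + 2)*(b + 3)*(b + 4)*(b - 2)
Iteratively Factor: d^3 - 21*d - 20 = (d - 5)*(d^2 + 5*d + 4) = (d - 5)*(d + 4)*(d + 1)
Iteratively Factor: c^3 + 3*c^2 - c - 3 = (c + 3)*(c^2 - 1) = (c + 1)*(c + 3)*(c - 1)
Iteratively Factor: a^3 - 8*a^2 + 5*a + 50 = (a - 5)*(a^2 - 3*a - 10) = (a - 5)^2*(a + 2)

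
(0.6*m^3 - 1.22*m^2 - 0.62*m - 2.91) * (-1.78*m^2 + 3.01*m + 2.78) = -1.068*m^5 + 3.9776*m^4 - 0.9006*m^3 - 0.0779999999999994*m^2 - 10.4827*m - 8.0898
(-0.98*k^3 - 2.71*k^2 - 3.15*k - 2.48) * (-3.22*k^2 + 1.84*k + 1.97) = 3.1556*k^5 + 6.923*k^4 + 3.226*k^3 - 3.1491*k^2 - 10.7687*k - 4.8856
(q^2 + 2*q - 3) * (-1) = -q^2 - 2*q + 3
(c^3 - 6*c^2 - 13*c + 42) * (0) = 0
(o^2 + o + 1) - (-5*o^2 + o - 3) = 6*o^2 + 4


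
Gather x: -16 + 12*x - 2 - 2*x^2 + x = -2*x^2 + 13*x - 18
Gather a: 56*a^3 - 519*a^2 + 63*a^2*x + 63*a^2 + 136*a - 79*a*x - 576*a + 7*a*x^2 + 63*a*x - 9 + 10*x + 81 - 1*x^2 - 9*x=56*a^3 + a^2*(63*x - 456) + a*(7*x^2 - 16*x - 440) - x^2 + x + 72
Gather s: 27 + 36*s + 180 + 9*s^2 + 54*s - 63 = 9*s^2 + 90*s + 144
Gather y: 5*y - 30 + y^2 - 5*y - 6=y^2 - 36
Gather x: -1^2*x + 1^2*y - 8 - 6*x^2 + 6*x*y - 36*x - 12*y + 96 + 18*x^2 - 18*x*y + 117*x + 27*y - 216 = 12*x^2 + x*(80 - 12*y) + 16*y - 128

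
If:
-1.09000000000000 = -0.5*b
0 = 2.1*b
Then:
No Solution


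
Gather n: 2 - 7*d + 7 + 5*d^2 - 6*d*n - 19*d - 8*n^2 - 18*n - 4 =5*d^2 - 26*d - 8*n^2 + n*(-6*d - 18) + 5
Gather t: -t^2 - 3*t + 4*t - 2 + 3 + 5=-t^2 + t + 6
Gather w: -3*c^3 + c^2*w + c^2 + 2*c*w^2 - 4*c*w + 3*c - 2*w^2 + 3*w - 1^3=-3*c^3 + c^2 + 3*c + w^2*(2*c - 2) + w*(c^2 - 4*c + 3) - 1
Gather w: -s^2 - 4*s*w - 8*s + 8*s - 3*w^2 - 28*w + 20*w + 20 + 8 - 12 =-s^2 - 3*w^2 + w*(-4*s - 8) + 16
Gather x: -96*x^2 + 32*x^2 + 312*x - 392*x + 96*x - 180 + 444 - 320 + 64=-64*x^2 + 16*x + 8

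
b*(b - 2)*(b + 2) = b^3 - 4*b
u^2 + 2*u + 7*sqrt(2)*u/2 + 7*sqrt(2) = (u + 2)*(u + 7*sqrt(2)/2)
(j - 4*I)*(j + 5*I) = j^2 + I*j + 20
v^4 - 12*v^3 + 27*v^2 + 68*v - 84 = (v - 7)*(v - 6)*(v - 1)*(v + 2)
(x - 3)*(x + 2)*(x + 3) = x^3 + 2*x^2 - 9*x - 18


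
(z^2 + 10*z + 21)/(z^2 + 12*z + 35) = (z + 3)/(z + 5)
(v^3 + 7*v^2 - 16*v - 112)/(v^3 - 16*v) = (v + 7)/v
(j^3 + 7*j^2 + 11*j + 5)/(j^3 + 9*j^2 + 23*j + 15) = (j + 1)/(j + 3)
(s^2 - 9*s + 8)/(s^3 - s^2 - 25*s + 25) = (s - 8)/(s^2 - 25)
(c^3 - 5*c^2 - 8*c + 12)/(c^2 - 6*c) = c + 1 - 2/c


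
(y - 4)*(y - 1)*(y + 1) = y^3 - 4*y^2 - y + 4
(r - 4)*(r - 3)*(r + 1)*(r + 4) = r^4 - 2*r^3 - 19*r^2 + 32*r + 48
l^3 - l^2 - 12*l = l*(l - 4)*(l + 3)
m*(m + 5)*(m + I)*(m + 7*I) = m^4 + 5*m^3 + 8*I*m^3 - 7*m^2 + 40*I*m^2 - 35*m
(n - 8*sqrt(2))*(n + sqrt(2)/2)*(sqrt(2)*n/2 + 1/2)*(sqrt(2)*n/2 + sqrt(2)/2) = n^4/2 - 7*sqrt(2)*n^3/2 + n^3/2 - 31*n^2/4 - 7*sqrt(2)*n^2/2 - 31*n/4 - 2*sqrt(2)*n - 2*sqrt(2)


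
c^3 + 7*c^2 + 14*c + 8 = (c + 1)*(c + 2)*(c + 4)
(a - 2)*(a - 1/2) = a^2 - 5*a/2 + 1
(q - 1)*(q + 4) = q^2 + 3*q - 4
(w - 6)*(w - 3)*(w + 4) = w^3 - 5*w^2 - 18*w + 72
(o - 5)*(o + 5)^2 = o^3 + 5*o^2 - 25*o - 125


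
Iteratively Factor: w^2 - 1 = (w - 1)*(w + 1)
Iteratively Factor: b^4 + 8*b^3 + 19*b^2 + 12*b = (b + 1)*(b^3 + 7*b^2 + 12*b) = (b + 1)*(b + 3)*(b^2 + 4*b) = b*(b + 1)*(b + 3)*(b + 4)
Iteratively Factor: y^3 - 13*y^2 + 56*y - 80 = (y - 5)*(y^2 - 8*y + 16) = (y - 5)*(y - 4)*(y - 4)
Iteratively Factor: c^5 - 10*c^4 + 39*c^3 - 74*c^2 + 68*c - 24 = (c - 3)*(c^4 - 7*c^3 + 18*c^2 - 20*c + 8) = (c - 3)*(c - 2)*(c^3 - 5*c^2 + 8*c - 4) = (c - 3)*(c - 2)^2*(c^2 - 3*c + 2) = (c - 3)*(c - 2)^2*(c - 1)*(c - 2)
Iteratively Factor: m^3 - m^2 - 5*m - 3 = (m + 1)*(m^2 - 2*m - 3) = (m - 3)*(m + 1)*(m + 1)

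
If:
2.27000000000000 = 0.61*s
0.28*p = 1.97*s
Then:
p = 26.18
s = 3.72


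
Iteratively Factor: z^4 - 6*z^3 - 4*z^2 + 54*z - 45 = (z - 3)*(z^3 - 3*z^2 - 13*z + 15) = (z - 3)*(z - 1)*(z^2 - 2*z - 15) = (z - 5)*(z - 3)*(z - 1)*(z + 3)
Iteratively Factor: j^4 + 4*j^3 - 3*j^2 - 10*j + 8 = (j - 1)*(j^3 + 5*j^2 + 2*j - 8) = (j - 1)^2*(j^2 + 6*j + 8) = (j - 1)^2*(j + 2)*(j + 4)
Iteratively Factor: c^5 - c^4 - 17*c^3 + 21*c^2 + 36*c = (c - 3)*(c^4 + 2*c^3 - 11*c^2 - 12*c) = (c - 3)^2*(c^3 + 5*c^2 + 4*c) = (c - 3)^2*(c + 4)*(c^2 + c) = (c - 3)^2*(c + 1)*(c + 4)*(c)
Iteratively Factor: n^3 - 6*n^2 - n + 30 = (n - 5)*(n^2 - n - 6) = (n - 5)*(n + 2)*(n - 3)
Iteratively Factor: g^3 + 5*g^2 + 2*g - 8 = (g + 4)*(g^2 + g - 2) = (g - 1)*(g + 4)*(g + 2)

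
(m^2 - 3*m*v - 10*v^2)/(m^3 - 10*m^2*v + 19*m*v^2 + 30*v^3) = (-m - 2*v)/(-m^2 + 5*m*v + 6*v^2)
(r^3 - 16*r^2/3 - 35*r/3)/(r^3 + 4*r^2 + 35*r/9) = 3*(r - 7)/(3*r + 7)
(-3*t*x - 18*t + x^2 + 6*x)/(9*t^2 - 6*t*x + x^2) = (x + 6)/(-3*t + x)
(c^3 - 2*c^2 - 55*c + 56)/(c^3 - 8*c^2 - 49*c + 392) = (c - 1)/(c - 7)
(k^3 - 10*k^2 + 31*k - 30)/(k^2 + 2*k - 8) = (k^2 - 8*k + 15)/(k + 4)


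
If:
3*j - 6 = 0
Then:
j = 2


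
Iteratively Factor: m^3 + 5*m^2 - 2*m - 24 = (m + 4)*(m^2 + m - 6) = (m - 2)*(m + 4)*(m + 3)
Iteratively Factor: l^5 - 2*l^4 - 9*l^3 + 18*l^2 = (l)*(l^4 - 2*l^3 - 9*l^2 + 18*l) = l*(l + 3)*(l^3 - 5*l^2 + 6*l) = l*(l - 2)*(l + 3)*(l^2 - 3*l) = l^2*(l - 2)*(l + 3)*(l - 3)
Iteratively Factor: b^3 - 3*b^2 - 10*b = (b + 2)*(b^2 - 5*b) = (b - 5)*(b + 2)*(b)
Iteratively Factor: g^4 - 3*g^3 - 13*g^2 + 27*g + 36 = (g + 1)*(g^3 - 4*g^2 - 9*g + 36) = (g + 1)*(g + 3)*(g^2 - 7*g + 12) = (g - 3)*(g + 1)*(g + 3)*(g - 4)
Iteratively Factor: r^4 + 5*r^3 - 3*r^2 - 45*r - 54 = (r - 3)*(r^3 + 8*r^2 + 21*r + 18) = (r - 3)*(r + 2)*(r^2 + 6*r + 9) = (r - 3)*(r + 2)*(r + 3)*(r + 3)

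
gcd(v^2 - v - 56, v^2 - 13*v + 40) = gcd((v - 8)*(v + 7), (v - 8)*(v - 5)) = v - 8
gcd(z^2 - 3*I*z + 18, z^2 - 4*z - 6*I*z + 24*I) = z - 6*I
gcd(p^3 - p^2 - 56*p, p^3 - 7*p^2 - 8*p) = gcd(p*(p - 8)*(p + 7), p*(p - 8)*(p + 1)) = p^2 - 8*p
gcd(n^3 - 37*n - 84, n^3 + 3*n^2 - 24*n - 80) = n + 4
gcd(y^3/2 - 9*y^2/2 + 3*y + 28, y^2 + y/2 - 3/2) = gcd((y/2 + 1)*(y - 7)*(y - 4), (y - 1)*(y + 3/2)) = 1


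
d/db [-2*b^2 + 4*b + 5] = 4 - 4*b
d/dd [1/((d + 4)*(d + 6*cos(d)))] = (-d + (d + 4)*(6*sin(d) - 1) - 6*cos(d))/((d + 4)^2*(d + 6*cos(d))^2)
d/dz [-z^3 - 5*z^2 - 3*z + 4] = -3*z^2 - 10*z - 3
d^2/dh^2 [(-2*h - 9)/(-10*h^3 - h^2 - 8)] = 2*(4*h^2*(2*h + 9)*(15*h + 1)^2 - (60*h^2 + 4*h + (2*h + 9)*(30*h + 1))*(10*h^3 + h^2 + 8))/(10*h^3 + h^2 + 8)^3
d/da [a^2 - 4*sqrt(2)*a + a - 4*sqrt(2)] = 2*a - 4*sqrt(2) + 1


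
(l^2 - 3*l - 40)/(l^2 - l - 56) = (l + 5)/(l + 7)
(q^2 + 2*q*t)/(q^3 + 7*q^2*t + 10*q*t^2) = 1/(q + 5*t)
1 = 1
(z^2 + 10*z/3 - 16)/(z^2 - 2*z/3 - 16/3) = (z + 6)/(z + 2)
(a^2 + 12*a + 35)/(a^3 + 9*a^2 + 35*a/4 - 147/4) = 4*(a + 5)/(4*a^2 + 8*a - 21)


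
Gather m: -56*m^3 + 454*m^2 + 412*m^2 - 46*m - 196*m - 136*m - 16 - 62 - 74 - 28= -56*m^3 + 866*m^2 - 378*m - 180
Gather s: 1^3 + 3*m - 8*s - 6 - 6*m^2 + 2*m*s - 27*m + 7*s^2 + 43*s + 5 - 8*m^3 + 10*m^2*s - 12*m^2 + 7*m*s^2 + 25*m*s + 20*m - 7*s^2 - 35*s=-8*m^3 - 18*m^2 + 7*m*s^2 - 4*m + s*(10*m^2 + 27*m)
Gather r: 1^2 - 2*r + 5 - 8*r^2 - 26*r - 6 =-8*r^2 - 28*r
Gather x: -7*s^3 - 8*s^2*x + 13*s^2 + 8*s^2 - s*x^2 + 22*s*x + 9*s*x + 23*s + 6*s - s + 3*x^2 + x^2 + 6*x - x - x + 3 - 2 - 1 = -7*s^3 + 21*s^2 + 28*s + x^2*(4 - s) + x*(-8*s^2 + 31*s + 4)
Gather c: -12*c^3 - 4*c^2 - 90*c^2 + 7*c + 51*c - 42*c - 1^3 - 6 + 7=-12*c^3 - 94*c^2 + 16*c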